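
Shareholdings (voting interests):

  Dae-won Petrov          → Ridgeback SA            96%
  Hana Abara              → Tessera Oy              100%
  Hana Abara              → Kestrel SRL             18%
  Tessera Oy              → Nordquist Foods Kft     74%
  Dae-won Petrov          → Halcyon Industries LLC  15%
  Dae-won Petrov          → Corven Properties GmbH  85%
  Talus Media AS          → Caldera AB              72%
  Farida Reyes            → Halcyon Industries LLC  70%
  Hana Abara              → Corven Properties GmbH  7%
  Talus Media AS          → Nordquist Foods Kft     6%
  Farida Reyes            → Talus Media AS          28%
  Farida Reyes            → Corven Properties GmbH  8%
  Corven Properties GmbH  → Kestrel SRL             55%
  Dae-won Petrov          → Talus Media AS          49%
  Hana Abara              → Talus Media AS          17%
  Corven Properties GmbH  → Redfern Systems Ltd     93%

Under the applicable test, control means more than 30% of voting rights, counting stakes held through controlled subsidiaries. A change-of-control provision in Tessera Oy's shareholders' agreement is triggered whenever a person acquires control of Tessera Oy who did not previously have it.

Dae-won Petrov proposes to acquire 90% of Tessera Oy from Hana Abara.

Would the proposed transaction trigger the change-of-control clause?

The purchase adds only to Dae-won's holdings (Hana's stake shrinks), so Dae-won is the only person who could newly come to control Tessera.
Dae-won holds 85% of Corven, so Dae-won controls Corven.
Dae-won holds 49% of Talus, so Dae-won controls Talus.
Corven holds 55% of Kestrel, so Dae-won controls Kestrel.
Dae-won holds 96% of Ridgeback, so Dae-won controls Ridgeback.
Talus holds 72% of Caldera, so Dae-won controls Caldera.
Corven holds 93% of Redfern, so Dae-won controls Redfern.
Neither Dae-won nor any entity Dae-won controls holds any voting interest in Tessera.
So before the transaction, Dae-won does not control Tessera.
After the purchase, Dae-won holds 90% of Tessera directly, and Hana's stake falls to 10%.
Dae-won holds 90% of Tessera, so Dae-won controls Tessera.
Dae-won did not control Tessera before and does after, so the clause is triggered.

Yes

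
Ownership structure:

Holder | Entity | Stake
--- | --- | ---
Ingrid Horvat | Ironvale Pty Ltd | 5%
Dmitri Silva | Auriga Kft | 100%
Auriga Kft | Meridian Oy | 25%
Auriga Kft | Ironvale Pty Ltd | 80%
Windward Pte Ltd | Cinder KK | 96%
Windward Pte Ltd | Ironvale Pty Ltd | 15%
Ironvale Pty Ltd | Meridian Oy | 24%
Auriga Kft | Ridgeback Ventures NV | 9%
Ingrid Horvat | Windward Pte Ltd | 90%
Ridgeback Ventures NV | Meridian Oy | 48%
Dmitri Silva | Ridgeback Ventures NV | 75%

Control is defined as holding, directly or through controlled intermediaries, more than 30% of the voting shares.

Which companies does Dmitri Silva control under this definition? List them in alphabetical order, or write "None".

Auriga Kft, Ironvale Pty Ltd, Meridian Oy, Ridgeback Ventures NV

Dmitri holds 100% of Auriga, so Dmitri controls Auriga.
Dmitri and Auriga together hold 75% + 9% = 84% of Ridgeback, so Dmitri controls Ridgeback.
Auriga holds 80% of Ironvale, so Dmitri controls Ironvale.
Auriga and Ridgeback and Ironvale together hold 25% + 48% + 24% = 97% of Meridian, so Dmitri controls Meridian.
No other company's threshold is met.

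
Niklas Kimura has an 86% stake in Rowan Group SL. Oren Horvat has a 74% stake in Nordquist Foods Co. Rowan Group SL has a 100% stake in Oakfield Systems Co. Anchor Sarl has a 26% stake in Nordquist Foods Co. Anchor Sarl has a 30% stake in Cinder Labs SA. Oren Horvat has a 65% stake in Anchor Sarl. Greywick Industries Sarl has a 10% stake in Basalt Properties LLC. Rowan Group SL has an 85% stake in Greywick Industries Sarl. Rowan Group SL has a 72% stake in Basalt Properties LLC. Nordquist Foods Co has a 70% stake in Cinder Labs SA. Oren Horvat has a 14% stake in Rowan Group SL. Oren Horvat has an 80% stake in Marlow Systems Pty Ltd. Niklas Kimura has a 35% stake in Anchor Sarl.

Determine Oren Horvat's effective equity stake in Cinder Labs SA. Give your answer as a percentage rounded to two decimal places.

Oren reaches Cinder along 3 paths.
Via Nordquist: 74% × 70% = 51.8%.
Via Anchor → Nordquist: 65% × 26% × 70% = 11.83%.
Via Anchor: 65% × 30% = 19.5%.
Total: 51.8% + 11.83% + 19.5% = 83.13%.

83.13%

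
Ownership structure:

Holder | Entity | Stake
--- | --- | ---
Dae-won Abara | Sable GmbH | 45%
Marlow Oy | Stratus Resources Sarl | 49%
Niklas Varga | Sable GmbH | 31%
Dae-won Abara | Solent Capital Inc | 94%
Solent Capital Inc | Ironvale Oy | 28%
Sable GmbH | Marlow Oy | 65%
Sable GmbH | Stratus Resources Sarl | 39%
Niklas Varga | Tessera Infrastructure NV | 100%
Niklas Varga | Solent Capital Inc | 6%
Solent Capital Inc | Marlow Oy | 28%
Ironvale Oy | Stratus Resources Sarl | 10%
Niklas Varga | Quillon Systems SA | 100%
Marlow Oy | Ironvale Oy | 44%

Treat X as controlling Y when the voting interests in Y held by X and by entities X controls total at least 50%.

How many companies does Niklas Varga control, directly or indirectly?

2

Niklas holds 100% of Tessera, so Niklas controls Tessera.
Niklas holds 100% of Quillon, so Niklas controls Quillon.
No other company's threshold is met.
Niklas controls 2 companies.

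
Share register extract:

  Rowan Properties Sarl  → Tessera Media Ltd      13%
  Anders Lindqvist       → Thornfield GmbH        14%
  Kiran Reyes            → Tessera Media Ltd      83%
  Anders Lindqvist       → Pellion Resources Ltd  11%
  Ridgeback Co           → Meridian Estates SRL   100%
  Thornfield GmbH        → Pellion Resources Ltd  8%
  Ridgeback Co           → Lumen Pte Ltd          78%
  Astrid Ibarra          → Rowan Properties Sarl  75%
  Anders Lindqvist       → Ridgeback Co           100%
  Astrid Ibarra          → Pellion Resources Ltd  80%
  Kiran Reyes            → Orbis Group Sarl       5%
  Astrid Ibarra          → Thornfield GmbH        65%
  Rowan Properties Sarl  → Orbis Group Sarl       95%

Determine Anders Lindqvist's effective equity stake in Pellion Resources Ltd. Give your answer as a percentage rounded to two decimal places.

12.12%

Anders reaches Pellion along 2 paths.
Direct stake: 11% = 11%.
Via Thornfield: 14% × 8% = 1.12%.
Total: 11% + 1.12% = 12.12%.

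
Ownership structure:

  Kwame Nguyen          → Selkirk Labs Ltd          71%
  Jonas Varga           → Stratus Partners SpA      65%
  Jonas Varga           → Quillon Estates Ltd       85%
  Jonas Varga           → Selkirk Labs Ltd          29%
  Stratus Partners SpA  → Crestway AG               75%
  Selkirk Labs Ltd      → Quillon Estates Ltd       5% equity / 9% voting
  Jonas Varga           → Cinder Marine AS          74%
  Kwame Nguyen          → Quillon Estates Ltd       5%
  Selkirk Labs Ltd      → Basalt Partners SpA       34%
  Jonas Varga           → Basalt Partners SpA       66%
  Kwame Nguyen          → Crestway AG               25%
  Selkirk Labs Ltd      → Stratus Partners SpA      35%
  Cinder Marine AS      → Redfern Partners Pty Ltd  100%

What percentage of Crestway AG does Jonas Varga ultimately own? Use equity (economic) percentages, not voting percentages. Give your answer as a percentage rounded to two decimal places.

Jonas reaches Crestway along 2 paths.
Via Selkirk → Stratus: 29% × 35% × 75% = 7.6125%.
Via Stratus: 65% × 75% = 48.75%.
Total: 7.6125% + 48.75% = 56.3625%.
Rounded: 56.36%.

56.36%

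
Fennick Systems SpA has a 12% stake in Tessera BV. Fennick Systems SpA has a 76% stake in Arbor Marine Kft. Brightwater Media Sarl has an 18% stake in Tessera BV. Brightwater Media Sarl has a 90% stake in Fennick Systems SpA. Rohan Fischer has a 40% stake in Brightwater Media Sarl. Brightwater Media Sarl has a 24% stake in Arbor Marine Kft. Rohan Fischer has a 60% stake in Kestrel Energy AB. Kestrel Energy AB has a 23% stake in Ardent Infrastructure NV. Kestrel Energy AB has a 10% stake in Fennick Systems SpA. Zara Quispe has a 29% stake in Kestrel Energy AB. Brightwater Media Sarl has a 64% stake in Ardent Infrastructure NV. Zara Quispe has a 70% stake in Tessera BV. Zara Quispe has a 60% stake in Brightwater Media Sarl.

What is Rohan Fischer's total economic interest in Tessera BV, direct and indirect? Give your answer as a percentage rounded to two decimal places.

Rohan reaches Tessera along 3 paths.
Via Brightwater: 40% × 18% = 7.2%.
Via Brightwater → Fennick: 40% × 90% × 12% = 4.32%.
Via Kestrel → Fennick: 60% × 10% × 12% = 0.72%.
Total: 7.2% + 4.32% + 0.72% = 12.24%.

12.24%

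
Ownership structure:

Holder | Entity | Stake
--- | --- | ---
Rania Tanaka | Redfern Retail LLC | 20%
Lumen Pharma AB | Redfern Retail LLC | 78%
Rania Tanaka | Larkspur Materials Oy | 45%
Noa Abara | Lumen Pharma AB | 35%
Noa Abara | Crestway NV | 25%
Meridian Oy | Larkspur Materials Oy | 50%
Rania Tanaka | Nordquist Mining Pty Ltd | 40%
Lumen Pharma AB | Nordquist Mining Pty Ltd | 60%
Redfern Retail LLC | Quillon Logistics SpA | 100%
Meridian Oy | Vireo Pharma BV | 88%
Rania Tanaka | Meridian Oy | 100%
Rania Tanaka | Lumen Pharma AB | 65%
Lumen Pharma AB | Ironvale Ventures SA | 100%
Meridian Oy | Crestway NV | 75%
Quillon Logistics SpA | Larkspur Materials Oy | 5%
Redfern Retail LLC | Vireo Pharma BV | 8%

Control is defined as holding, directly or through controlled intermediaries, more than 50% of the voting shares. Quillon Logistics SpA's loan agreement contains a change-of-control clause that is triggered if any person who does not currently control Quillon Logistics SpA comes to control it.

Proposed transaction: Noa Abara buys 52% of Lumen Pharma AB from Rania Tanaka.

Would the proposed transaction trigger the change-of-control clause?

The purchase adds only to Noa's holdings (Rania's stake shrinks), so Noa is the only person who could newly come to control Quillon.
Noa's largest direct stake is 35% in Lumen, which does not meet the threshold, so Noa controls no company.
Neither Noa nor any entity Noa controls holds any voting interest in Quillon.
So before the transaction, Noa does not control Quillon.
After the purchase, Noa's direct stake in Lumen rises to 35% + 52% = 87%, and Rania's stake falls to 13%.
Noa holds 87% of Lumen, so Noa controls Lumen.
Lumen holds 78% of Redfern, so Noa controls Redfern.
Redfern holds 100% of Quillon, so Noa controls Quillon.
Noa did not control Quillon before and does after, so the clause is triggered.

Yes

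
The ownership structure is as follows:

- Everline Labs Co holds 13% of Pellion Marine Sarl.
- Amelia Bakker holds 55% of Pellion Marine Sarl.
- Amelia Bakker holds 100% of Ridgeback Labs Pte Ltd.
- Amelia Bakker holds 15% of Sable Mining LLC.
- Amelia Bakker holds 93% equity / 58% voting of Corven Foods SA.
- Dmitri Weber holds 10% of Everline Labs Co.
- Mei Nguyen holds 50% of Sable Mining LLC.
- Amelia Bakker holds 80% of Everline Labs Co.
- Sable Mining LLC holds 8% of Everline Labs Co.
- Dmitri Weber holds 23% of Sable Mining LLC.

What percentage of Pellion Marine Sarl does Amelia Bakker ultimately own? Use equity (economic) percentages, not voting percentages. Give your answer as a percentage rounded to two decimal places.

Amelia reaches Pellion along 3 paths.
Direct stake: 55% = 55%.
Via Sable → Everline: 15% × 8% × 13% = 0.156%.
Via Everline: 80% × 13% = 10.4%.
Total: 55% + 0.156% + 10.4% = 65.556%.
Rounded: 65.56%.

65.56%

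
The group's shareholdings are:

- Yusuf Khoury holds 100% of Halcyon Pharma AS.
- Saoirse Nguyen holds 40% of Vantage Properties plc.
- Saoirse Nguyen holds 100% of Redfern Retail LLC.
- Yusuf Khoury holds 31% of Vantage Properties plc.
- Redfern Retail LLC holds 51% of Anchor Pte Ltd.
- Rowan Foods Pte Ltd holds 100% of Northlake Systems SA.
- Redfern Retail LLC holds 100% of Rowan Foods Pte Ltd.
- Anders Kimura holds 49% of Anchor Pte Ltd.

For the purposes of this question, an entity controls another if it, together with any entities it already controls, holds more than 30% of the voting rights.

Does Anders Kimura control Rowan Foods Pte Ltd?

Anders holds 49% of Anchor, so Anders controls Anchor.
Neither Anders nor any entity Anders controls holds any voting interest in Rowan.
So Anders does not control Rowan.

No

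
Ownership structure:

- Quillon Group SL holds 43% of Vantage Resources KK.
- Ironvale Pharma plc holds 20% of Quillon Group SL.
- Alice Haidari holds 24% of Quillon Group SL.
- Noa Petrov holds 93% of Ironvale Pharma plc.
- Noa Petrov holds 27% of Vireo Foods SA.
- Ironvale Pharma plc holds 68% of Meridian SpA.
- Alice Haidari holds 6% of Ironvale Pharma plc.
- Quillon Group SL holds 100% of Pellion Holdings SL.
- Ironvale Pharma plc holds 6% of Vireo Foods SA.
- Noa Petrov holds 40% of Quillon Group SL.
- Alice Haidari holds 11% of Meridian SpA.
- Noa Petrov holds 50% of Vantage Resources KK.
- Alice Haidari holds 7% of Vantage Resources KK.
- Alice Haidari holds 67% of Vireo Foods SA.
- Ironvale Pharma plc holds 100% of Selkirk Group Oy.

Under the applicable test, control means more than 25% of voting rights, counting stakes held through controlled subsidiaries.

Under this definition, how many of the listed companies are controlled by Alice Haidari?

1

Alice holds 67% of Vireo, so Alice controls Vireo.
No other company's threshold is met.
Alice controls 1 company.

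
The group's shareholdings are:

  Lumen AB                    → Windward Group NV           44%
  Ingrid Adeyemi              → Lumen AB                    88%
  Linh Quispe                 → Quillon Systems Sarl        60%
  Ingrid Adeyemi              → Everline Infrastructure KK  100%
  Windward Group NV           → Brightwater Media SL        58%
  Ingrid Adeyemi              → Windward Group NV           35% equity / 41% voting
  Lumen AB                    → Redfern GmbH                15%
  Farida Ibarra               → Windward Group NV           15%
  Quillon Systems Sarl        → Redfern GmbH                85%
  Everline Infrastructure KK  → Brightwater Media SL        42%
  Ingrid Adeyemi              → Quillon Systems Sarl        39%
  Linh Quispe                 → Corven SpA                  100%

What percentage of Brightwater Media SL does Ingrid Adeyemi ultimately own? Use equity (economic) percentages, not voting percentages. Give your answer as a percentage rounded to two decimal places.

84.76%

Ingrid reaches Brightwater along 3 paths.
Via Windward: 35% × 58% = 20.3%.
Via Lumen → Windward: 88% × 44% × 58% = 22.4576%.
Via Everline: 100% × 42% = 42%.
Total: 20.3% + 22.4576% + 42% = 84.7576%.
Rounded: 84.76%.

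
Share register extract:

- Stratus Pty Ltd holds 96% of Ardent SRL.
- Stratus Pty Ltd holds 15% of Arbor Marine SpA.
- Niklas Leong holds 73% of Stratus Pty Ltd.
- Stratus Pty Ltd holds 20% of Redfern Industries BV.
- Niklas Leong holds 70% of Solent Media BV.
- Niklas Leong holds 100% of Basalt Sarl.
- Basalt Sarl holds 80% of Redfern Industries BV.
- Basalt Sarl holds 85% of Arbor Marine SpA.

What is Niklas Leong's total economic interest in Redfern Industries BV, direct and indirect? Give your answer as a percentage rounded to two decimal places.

94.60%

Niklas reaches Redfern along 2 paths.
Via Basalt: 100% × 80% = 80%.
Via Stratus: 73% × 20% = 14.6%.
Total: 80% + 14.6% = 94.6%.
Rounded: 94.60%.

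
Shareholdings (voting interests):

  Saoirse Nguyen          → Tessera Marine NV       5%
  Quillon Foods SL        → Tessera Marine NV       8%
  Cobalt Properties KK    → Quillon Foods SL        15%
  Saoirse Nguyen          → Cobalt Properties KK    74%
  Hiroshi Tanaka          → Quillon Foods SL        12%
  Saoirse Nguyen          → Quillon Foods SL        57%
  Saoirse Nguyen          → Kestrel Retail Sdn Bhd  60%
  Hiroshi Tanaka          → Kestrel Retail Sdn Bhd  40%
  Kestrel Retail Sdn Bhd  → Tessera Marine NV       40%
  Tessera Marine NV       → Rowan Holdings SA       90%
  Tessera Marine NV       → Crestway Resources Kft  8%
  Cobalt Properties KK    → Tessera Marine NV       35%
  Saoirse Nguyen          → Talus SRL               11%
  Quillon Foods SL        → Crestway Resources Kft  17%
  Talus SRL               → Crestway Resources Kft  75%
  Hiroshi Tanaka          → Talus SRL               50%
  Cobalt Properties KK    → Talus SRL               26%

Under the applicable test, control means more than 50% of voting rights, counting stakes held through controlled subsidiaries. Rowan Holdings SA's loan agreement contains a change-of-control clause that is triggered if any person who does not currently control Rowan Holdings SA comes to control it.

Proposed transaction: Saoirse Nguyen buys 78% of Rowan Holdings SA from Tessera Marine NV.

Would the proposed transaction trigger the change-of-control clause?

No

The purchase adds only to Saoirse's holdings (Tessera's stake shrinks), so Saoirse is the only person who could newly come to control Rowan.
Saoirse holds 60% of Kestrel, so Saoirse controls Kestrel.
Saoirse holds 74% of Cobalt, so Saoirse controls Cobalt.
Saoirse and Cobalt together hold 57% + 15% = 72% of Quillon, so Saoirse controls Quillon.
Kestrel and Quillon and Cobalt and Saoirse together hold 40% + 8% + 35% + 5% = 88% of Tessera, so Saoirse controls Tessera.
Tessera holds 90% of Rowan, so Saoirse controls Rowan.
So Saoirse already controls Rowan before the transaction.
After the purchase, Saoirse holds 78% of Rowan directly, and Tessera's stake falls to 12%.
Saoirse controlled Rowan already, so this is not a new person acquiring control; every other person's position is unchanged or reduced.
No new person acquires control, so the clause is not triggered.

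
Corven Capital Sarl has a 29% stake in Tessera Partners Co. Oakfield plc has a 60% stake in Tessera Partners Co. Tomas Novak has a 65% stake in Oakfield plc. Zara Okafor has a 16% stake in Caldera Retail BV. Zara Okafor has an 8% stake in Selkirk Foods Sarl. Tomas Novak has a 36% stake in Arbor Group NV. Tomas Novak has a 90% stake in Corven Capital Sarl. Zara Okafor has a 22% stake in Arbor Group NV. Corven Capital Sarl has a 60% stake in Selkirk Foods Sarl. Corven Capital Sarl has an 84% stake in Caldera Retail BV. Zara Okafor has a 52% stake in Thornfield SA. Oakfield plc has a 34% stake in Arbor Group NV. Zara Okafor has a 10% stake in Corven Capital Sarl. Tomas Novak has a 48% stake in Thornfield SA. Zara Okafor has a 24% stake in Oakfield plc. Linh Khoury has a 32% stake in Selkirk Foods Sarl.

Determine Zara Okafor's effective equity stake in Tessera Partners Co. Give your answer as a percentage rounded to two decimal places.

17.30%

Zara reaches Tessera along 2 paths.
Via Corven: 10% × 29% = 2.9%.
Via Oakfield: 24% × 60% = 14.4%.
Total: 2.9% + 14.4% = 17.3%.
Rounded: 17.30%.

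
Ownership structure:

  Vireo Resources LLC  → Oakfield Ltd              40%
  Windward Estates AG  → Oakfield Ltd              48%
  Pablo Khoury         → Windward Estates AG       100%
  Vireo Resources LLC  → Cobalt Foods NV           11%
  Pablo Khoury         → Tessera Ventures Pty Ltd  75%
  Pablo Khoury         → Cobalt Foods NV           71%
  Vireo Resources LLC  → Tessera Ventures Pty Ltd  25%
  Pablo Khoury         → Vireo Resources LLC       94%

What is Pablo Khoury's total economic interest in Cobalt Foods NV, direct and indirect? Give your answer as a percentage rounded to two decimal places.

Pablo reaches Cobalt along 2 paths.
Direct stake: 71% = 71%.
Via Vireo: 94% × 11% = 10.34%.
Total: 71% + 10.34% = 81.34%.

81.34%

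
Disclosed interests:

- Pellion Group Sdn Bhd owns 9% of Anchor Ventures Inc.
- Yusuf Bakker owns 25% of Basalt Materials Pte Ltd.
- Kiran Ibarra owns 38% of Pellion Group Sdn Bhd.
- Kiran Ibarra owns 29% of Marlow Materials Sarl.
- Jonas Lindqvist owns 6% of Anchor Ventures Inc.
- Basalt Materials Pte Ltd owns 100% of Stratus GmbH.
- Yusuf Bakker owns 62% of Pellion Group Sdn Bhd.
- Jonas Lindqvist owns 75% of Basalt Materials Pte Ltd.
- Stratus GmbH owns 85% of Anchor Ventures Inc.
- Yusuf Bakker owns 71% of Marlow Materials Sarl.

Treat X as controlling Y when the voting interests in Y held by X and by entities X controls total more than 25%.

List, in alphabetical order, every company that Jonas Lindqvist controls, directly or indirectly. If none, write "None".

Anchor Ventures Inc, Basalt Materials Pte Ltd, Stratus GmbH

Jonas holds 75% of Basalt, so Jonas controls Basalt.
Basalt holds 100% of Stratus, so Jonas controls Stratus.
Stratus and Jonas together hold 85% + 6% = 91% of Anchor, so Jonas controls Anchor.
No other company's threshold is met.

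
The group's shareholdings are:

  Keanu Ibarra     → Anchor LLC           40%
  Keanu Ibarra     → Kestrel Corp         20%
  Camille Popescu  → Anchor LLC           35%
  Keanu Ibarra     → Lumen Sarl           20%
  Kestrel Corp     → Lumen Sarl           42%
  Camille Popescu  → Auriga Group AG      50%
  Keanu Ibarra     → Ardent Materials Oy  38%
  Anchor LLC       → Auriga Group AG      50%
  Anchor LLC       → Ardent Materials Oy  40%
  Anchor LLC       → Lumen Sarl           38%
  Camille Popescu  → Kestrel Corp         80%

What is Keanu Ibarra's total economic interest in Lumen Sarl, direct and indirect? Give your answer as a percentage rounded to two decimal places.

Keanu reaches Lumen along 3 paths.
Direct stake: 20% = 20%.
Via Anchor: 40% × 38% = 15.2%.
Via Kestrel: 20% × 42% = 8.4%.
Total: 20% + 15.2% + 8.4% = 43.6%.
Rounded: 43.60%.

43.60%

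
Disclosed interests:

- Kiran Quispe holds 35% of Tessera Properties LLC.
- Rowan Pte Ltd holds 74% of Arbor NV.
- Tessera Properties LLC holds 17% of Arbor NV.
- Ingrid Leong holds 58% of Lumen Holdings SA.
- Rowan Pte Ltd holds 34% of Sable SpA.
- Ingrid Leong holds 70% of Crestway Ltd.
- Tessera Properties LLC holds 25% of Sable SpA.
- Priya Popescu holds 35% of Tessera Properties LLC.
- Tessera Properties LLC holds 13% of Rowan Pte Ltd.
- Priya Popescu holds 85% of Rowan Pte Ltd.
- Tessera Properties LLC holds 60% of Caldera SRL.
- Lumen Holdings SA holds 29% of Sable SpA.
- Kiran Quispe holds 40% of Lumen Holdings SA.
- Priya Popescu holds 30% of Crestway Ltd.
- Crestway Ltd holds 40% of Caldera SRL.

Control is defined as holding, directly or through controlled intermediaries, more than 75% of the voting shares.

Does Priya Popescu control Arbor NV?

Priya holds 85% of Rowan, so Priya controls Rowan.
In Arbor, Priya's side holds only 74%, not > 75%.
So Priya does not control Arbor.

No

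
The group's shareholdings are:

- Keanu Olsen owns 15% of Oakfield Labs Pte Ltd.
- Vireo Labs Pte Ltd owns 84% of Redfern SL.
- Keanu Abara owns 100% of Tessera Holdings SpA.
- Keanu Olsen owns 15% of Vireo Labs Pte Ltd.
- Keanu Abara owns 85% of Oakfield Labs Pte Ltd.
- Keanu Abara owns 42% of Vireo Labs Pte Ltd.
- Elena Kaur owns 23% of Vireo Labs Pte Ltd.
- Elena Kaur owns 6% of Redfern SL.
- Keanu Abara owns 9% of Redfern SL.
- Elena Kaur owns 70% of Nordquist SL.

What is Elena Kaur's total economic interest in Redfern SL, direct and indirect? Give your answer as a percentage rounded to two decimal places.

25.32%

Elena reaches Redfern along 2 paths.
Via Vireo: 23% × 84% = 19.32%.
Direct stake: 6% = 6%.
Total: 19.32% + 6% = 25.32%.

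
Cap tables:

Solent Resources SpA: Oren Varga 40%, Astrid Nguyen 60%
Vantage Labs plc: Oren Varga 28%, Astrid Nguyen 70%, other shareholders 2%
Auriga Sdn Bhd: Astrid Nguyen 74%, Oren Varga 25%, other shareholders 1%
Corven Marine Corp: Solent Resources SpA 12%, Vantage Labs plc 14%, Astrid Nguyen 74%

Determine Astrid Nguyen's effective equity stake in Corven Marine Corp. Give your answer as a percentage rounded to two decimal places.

Astrid reaches Corven along 3 paths.
Via Solent: 60% × 12% = 7.2%.
Via Vantage: 70% × 14% = 9.8%.
Direct stake: 74% = 74%.
Total: 7.2% + 9.8% + 74% = 91%.
Rounded: 91.00%.

91.00%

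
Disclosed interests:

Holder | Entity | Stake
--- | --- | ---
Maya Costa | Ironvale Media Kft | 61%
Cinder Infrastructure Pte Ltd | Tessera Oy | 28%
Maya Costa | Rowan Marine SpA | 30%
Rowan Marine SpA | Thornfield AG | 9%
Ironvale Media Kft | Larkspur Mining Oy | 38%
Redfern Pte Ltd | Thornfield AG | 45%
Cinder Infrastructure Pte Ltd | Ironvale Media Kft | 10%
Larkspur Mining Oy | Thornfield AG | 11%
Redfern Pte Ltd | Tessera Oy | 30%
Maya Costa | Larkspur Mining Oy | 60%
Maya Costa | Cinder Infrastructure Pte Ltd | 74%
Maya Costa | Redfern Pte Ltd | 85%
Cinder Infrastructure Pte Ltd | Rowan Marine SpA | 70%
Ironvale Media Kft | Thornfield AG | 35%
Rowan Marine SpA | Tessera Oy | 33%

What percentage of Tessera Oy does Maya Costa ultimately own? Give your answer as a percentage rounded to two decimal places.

Maya reaches Tessera along 4 paths.
Via Cinder: 74% × 28% = 20.72%.
Via Rowan: 30% × 33% = 9.9%.
Via Cinder → Rowan: 74% × 70% × 33% = 17.094%.
Via Redfern: 85% × 30% = 25.5%.
Total: 20.72% + 9.9% + 17.094% + 25.5% = 73.214%.
Rounded: 73.21%.

73.21%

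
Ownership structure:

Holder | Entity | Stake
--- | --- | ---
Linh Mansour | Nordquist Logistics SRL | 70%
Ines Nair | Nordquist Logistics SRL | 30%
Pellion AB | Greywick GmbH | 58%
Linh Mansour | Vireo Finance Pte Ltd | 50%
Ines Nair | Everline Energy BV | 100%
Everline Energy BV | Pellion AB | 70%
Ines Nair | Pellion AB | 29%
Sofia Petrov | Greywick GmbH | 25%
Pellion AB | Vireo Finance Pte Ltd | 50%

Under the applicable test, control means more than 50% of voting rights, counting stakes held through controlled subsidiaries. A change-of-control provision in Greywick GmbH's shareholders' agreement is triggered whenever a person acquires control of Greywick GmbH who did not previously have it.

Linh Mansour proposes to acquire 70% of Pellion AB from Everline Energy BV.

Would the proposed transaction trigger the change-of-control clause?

Yes

The purchase adds only to Linh's holdings (Everline's stake shrinks), so Linh is the only person who could newly come to control Greywick.
Linh holds 70% of Nordquist, so Linh controls Nordquist.
Neither Linh nor any entity Linh controls holds any voting interest in Greywick.
So before the transaction, Linh does not control Greywick.
After the purchase, Linh holds 70% of Pellion directly, and Everline's stake falls to 0%.
Linh holds 70% of Pellion, so Linh controls Pellion.
Pellion holds 58% of Greywick, so Linh controls Greywick.
Linh did not control Greywick before and does after, so the clause is triggered.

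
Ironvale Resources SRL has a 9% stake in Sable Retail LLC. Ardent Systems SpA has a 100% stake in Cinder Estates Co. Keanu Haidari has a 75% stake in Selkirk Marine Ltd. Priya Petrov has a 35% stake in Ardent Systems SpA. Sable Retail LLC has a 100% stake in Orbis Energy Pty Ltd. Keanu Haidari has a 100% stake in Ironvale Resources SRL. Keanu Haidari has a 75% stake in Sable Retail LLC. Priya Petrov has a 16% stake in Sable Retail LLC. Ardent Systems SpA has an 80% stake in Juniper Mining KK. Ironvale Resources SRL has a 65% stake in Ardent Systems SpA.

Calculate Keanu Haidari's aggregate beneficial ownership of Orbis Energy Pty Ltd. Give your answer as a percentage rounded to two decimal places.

Keanu reaches Orbis along 2 paths.
Via Ironvale → Sable: 100% × 9% × 100% = 9%.
Via Sable: 75% × 100% = 75%.
Total: 9% + 75% = 84%.
Rounded: 84.00%.

84.00%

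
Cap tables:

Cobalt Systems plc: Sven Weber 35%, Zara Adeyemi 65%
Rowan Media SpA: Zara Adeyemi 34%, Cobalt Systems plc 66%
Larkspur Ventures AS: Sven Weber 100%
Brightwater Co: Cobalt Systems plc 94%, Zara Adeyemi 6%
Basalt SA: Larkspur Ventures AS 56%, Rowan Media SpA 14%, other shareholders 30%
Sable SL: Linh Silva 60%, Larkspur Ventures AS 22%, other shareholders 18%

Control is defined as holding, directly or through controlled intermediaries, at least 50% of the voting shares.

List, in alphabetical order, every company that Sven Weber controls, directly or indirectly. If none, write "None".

Sven holds 100% of Larkspur, so Sven controls Larkspur.
Larkspur holds 56% of Basalt, so Sven controls Basalt.
No other company's threshold is met.

Basalt SA, Larkspur Ventures AS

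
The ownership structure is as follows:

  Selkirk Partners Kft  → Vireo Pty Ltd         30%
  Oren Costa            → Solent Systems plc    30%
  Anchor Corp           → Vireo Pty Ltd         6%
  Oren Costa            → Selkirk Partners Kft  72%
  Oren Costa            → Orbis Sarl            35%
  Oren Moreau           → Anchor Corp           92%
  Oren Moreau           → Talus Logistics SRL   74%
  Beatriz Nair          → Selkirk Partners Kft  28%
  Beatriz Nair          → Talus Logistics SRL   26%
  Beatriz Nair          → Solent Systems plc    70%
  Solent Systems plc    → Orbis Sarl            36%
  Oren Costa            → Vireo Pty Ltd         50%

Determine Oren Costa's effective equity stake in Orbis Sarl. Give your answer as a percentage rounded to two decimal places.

45.80%

Oren Costa reaches Orbis along 2 paths.
Via Solent: 30% × 36% = 10.8%.
Direct stake: 35% = 35%.
Total: 10.8% + 35% = 45.8%.
Rounded: 45.80%.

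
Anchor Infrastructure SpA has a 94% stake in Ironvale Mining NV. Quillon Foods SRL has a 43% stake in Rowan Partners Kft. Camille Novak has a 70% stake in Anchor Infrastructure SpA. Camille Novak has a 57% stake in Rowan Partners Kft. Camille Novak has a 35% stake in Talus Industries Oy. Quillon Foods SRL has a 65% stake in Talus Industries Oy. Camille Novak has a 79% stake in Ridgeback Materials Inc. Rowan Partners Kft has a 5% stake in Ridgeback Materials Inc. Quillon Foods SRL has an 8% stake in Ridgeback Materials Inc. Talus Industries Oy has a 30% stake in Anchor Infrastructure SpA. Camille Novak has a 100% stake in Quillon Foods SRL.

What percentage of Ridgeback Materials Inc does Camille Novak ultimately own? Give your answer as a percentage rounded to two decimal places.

Camille reaches Ridgeback along 4 paths.
Direct stake: 79% = 79%.
Via Rowan: 57% × 5% = 2.85%.
Via Quillon → Rowan: 100% × 43% × 5% = 2.15%.
Via Quillon: 100% × 8% = 8%.
Total: 79% + 2.85% + 2.15% + 8% = 92%.
Rounded: 92.00%.

92.00%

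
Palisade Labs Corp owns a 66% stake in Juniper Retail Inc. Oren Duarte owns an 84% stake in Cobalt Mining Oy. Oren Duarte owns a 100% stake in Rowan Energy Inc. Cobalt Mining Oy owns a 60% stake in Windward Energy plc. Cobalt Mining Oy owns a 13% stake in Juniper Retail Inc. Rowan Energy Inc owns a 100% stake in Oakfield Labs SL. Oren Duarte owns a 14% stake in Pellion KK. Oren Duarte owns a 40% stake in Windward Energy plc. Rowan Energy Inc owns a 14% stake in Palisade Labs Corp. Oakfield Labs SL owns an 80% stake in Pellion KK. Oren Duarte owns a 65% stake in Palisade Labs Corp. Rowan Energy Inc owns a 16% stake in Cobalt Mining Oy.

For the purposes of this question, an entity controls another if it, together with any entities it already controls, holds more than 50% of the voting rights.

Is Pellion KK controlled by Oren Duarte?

Oren holds 100% of Rowan, so Oren controls Rowan.
Rowan holds 100% of Oakfield, so Oren controls Oakfield.
Oakfield and Oren together hold 80% + 14% = 94% of Pellion, so Oren controls Pellion.

Yes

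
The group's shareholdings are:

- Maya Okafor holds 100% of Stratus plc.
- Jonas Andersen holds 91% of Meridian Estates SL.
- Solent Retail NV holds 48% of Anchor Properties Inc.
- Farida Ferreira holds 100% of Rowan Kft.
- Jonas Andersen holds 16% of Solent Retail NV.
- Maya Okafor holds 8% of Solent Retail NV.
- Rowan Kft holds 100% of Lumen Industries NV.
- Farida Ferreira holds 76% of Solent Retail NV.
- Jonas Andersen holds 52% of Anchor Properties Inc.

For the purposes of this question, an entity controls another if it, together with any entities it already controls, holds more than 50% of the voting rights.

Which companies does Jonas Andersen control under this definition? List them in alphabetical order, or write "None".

Anchor Properties Inc, Meridian Estates SL

Jonas holds 52% of Anchor, so Jonas controls Anchor.
Jonas holds 91% of Meridian, so Jonas controls Meridian.
No other company's threshold is met.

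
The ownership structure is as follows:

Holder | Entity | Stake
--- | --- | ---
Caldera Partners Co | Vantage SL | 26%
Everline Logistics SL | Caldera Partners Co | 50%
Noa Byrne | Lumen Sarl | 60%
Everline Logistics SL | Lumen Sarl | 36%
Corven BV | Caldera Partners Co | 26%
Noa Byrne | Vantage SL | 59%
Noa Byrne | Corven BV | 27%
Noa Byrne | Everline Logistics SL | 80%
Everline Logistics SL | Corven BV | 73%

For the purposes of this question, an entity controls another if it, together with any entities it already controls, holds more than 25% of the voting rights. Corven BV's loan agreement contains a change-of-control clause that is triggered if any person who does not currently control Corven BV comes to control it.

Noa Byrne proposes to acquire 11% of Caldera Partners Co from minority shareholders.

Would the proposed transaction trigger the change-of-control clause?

No

The purchase changes only Noa's holdings, so Noa is the only person who could newly come to control Corven.
Noa holds 80% of Everline, so Noa controls Everline.
Noa and Everline together hold 27% + 73% = 100% of Corven, so Noa controls Corven.
So Noa already controls Corven before the transaction.
After the purchase, Noa holds 11% of Caldera directly.
Noa controlled Corven already, so this is not a new person acquiring control; every other person's position is unchanged or reduced.
No new person acquires control, so the clause is not triggered.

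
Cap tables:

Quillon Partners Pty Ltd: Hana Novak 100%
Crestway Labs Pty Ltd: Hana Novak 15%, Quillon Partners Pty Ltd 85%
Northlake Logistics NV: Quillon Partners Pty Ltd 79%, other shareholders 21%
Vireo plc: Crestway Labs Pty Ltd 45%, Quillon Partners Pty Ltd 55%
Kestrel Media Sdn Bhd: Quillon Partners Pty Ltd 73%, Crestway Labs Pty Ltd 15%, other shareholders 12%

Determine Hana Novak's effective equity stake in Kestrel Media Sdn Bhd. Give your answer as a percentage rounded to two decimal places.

88.00%

Hana reaches Kestrel along 3 paths.
Via Quillon: 100% × 73% = 73%.
Via Crestway: 15% × 15% = 2.25%.
Via Quillon → Crestway: 100% × 85% × 15% = 12.75%.
Total: 73% + 2.25% + 12.75% = 88%.
Rounded: 88.00%.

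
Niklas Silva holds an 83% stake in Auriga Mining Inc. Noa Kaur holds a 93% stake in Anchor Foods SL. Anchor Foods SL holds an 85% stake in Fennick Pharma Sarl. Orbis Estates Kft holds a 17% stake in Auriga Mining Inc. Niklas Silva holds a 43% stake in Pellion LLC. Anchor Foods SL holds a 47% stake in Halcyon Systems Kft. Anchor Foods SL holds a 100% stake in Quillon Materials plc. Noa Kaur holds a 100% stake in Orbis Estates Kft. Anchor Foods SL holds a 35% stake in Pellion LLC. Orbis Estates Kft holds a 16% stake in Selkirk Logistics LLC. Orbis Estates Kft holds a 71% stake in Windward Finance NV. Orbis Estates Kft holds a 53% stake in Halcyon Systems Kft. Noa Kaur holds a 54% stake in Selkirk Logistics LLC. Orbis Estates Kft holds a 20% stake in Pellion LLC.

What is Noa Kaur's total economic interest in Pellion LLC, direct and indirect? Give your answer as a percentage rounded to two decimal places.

Noa reaches Pellion along 2 paths.
Via Anchor: 93% × 35% = 32.55%.
Via Orbis: 100% × 20% = 20%.
Total: 32.55% + 20% = 52.55%.

52.55%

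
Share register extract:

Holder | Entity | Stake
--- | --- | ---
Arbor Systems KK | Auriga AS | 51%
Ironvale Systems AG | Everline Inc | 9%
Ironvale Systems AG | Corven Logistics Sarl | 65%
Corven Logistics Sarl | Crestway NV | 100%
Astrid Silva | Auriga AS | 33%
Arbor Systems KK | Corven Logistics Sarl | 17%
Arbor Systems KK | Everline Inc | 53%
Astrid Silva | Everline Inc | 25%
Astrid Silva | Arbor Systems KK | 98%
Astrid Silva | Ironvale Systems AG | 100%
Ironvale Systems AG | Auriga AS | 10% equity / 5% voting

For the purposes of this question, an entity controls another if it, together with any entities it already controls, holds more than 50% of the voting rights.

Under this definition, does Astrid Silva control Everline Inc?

Astrid holds 98% of Arbor, so Astrid controls Arbor.
Astrid holds 100% of Ironvale, so Astrid controls Ironvale.
Astrid and Ironvale and Arbor together hold 25% + 9% + 53% = 87% of Everline, so Astrid controls Everline.

Yes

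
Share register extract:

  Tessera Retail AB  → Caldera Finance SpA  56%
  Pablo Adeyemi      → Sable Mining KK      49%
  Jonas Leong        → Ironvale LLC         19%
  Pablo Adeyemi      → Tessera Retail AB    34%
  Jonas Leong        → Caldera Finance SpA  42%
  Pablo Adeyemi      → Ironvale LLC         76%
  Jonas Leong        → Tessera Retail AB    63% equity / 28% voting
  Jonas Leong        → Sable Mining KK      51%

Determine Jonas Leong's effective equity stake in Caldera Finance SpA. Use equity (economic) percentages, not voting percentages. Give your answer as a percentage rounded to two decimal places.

77.28%

Jonas reaches Caldera along 2 paths.
Direct stake: 42% = 42%.
Via Tessera: 63% × 56% = 35.28%.
Total: 42% + 35.28% = 77.28%.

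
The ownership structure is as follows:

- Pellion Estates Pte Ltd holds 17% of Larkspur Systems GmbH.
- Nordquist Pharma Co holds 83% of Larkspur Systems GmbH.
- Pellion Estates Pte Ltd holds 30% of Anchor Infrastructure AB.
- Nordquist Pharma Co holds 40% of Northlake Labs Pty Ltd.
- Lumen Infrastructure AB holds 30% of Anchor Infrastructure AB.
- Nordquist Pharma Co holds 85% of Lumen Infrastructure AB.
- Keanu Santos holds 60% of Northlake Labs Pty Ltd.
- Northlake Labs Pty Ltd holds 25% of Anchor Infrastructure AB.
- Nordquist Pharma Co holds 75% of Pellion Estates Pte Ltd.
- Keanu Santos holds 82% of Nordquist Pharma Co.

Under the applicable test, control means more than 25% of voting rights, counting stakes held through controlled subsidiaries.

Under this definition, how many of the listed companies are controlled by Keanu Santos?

Keanu holds 82% of Nordquist, so Keanu controls Nordquist.
Nordquist and Keanu together hold 40% + 60% = 100% of Northlake, so Keanu controls Northlake.
Nordquist holds 75% of Pellion, so Keanu controls Pellion.
Nordquist holds 85% of Lumen, so Keanu controls Lumen.
Nordquist and Pellion together hold 83% + 17% = 100% of Larkspur, so Keanu controls Larkspur.
Lumen and Northlake and Pellion together hold 30% + 25% + 30% = 85% of Anchor, so Keanu controls Anchor.
Keanu controls 6 companies.

6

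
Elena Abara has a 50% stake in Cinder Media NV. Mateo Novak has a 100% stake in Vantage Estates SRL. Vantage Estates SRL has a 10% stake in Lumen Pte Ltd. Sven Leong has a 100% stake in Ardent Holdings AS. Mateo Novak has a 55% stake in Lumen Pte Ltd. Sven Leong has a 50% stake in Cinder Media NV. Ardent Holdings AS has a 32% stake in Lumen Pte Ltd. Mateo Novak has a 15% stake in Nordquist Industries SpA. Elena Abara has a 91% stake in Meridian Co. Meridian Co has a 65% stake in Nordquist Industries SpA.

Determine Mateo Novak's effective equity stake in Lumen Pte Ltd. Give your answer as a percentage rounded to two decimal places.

65.00%

Mateo reaches Lumen along 2 paths.
Via Vantage: 100% × 10% = 10%.
Direct stake: 55% = 55%.
Total: 10% + 55% = 65%.
Rounded: 65.00%.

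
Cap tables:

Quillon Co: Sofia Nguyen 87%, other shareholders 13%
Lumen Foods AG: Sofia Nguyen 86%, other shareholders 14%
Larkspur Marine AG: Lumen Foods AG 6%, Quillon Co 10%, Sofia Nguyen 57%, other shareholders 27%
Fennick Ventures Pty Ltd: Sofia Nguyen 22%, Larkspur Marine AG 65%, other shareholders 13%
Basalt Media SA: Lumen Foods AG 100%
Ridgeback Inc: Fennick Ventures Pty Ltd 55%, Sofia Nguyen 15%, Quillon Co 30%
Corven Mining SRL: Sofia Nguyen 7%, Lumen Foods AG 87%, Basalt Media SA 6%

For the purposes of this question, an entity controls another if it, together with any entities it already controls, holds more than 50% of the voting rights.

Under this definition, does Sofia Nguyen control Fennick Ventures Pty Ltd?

Yes

Sofia holds 87% of Quillon, so Sofia controls Quillon.
Sofia holds 86% of Lumen, so Sofia controls Lumen.
Lumen and Quillon and Sofia together hold 6% + 10% + 57% = 73% of Larkspur, so Sofia controls Larkspur.
Sofia and Larkspur together hold 22% + 65% = 87% of Fennick, so Sofia controls Fennick.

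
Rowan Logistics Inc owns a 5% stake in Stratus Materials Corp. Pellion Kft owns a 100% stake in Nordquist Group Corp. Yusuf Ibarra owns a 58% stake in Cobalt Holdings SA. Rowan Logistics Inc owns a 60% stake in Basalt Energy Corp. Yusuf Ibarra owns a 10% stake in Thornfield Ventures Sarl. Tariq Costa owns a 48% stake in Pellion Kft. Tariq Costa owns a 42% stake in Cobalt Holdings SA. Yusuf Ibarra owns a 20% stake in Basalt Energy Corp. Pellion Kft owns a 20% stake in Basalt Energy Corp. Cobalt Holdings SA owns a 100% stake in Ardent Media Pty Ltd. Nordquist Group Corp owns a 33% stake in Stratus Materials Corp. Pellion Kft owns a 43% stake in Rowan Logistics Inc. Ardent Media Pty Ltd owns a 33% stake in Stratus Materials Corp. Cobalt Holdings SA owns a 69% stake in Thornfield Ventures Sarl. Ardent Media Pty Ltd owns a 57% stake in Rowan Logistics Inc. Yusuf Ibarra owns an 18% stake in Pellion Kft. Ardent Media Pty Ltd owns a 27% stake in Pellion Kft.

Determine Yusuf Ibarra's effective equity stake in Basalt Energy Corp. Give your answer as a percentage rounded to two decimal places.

Yusuf reaches Basalt along 6 paths.
Via Cobalt → Ardent → Pellion: 58% × 100% × 27% × 20% = 3.132%.
Via Pellion: 18% × 20% = 3.6%.
Via Cobalt → Ardent → Pellion → Rowan: 58% × 100% × 27% × 43% × 60% = 4.04028%.
Via Pellion → Rowan: 18% × 43% × 60% = 4.644%.
Via Cobalt → Ardent → Rowan: 58% × 100% × 57% × 60% = 19.836%.
Direct stake: 20% = 20%.
Total: 3.132% + 3.6% + 4.04028% + 4.644% + 19.836% + 20% = 55.25228%.
Rounded: 55.25%.

55.25%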